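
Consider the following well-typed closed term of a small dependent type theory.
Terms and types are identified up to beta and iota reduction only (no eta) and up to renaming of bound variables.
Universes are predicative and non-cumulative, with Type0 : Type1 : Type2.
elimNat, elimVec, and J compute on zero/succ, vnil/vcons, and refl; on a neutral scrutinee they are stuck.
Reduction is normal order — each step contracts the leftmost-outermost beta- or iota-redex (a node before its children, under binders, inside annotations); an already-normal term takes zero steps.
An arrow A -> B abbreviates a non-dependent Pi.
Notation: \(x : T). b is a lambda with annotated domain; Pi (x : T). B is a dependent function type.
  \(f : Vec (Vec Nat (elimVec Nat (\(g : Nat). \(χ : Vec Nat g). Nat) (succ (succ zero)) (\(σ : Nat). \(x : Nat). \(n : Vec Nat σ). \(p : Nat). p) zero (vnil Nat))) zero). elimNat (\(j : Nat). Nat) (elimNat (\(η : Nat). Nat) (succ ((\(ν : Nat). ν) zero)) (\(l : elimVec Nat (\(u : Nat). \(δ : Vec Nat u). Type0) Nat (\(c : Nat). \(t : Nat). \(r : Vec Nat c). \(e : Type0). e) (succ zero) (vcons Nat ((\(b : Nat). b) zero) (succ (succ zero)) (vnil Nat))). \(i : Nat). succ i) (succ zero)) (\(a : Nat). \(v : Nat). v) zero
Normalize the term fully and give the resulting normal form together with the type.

resulting normal form:
  \(f : Vec (Vec Nat (succ (succ zero))) zero). succ (succ zero)
type:
  Vec (Vec Nat (succ (succ zero))) zero -> Nat


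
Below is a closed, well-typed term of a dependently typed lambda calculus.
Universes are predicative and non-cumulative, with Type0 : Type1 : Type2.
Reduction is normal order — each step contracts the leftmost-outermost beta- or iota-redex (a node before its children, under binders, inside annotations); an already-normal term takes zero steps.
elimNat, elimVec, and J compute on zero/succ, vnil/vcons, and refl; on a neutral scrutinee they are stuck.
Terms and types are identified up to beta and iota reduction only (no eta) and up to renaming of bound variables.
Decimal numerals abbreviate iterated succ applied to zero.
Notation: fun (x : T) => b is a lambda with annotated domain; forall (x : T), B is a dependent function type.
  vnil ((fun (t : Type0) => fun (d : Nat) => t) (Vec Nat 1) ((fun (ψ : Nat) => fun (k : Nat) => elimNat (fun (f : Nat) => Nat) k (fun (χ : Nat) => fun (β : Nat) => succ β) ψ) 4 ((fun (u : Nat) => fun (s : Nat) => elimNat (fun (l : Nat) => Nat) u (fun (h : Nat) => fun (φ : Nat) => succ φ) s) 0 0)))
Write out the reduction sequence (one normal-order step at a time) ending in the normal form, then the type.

normal-order reduction:
  vnil ((fun (t : Type0) => fun (d : Nat) => t) (Vec Nat 1) ((fun (ψ : Nat) => fun (k : Nat) => elimNat (fun (f : Nat) => Nat) k (fun (χ : Nat) => fun (β : Nat) => succ β) ψ) 4 ((fun (u : Nat) => fun (s : Nat) => elimNat (fun (l : Nat) => Nat) u (fun (h : Nat) => fun (φ : Nat) => succ φ) s) 0 0)))
  ~> vnil ((fun (t : Nat) => Vec Nat 1) ((fun (d : Nat) => fun (ψ : Nat) => elimNat (fun (k : Nat) => Nat) ψ (fun (f : Nat) => fun (χ : Nat) => succ χ) d) 4 ((fun (β : Nat) => fun (u : Nat) => elimNat (fun (s : Nat) => Nat) β (fun (l : Nat) => fun (h : Nat) => succ h) u) 0 0)))
  ~> vnil (Vec Nat 1)
type:
  Vec (Vec Nat 1) 0


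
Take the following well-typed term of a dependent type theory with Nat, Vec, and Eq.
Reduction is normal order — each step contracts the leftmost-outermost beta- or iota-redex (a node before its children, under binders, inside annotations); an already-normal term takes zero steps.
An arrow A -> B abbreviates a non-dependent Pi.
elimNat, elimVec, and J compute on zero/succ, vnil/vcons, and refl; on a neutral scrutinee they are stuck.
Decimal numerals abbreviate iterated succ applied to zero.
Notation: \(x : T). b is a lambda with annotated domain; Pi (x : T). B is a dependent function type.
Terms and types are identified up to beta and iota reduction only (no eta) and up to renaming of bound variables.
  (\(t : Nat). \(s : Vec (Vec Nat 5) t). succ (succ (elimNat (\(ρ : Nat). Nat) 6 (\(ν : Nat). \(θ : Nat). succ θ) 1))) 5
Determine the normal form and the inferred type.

resulting normal form:
  \(t : Vec (Vec Nat 5) 5). 9
type:
  Vec (Vec Nat 5) 5 -> Nat


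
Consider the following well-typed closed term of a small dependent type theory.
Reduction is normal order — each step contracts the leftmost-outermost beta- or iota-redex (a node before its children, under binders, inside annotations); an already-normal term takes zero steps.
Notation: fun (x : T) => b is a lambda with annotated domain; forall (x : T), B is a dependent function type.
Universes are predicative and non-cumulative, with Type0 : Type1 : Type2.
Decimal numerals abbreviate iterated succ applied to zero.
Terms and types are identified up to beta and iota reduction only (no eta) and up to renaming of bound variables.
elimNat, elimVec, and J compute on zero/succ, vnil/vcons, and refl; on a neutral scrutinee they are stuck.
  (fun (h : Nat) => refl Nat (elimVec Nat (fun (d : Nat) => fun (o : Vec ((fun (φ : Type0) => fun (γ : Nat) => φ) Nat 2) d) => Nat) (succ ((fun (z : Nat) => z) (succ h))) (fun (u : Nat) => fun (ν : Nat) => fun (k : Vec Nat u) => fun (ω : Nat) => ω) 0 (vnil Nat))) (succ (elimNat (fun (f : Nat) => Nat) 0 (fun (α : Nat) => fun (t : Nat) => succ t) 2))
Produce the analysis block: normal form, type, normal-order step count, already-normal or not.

resulting normal form:
  refl Nat 5
the term's type:
  Eq Nat 5 5
reduction steps (normal order): 10
already normal: no
first redex: a beta-redex


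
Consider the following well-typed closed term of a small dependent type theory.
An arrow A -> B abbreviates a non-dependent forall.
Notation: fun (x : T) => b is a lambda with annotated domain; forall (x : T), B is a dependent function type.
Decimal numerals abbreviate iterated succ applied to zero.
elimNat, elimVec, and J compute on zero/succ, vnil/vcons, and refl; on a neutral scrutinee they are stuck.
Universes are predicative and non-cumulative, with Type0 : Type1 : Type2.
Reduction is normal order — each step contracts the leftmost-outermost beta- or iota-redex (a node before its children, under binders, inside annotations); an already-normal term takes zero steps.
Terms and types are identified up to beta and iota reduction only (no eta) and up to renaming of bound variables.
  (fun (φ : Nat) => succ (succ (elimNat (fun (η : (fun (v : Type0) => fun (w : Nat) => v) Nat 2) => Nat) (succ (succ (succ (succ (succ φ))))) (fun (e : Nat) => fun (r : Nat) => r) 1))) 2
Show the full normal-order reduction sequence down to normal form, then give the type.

normal-order reduction:
  (fun (φ : Nat) => succ (succ (elimNat (fun (η : (fun (v : Type0) => fun (w : Nat) => v) Nat 2) => Nat) (succ (succ (succ (succ (succ φ))))) (fun (e : Nat) => fun (r : Nat) => r) 1))) 2
  ~> succ (succ (elimNat (fun (φ : (fun (η : Type0) => fun (v : Nat) => η) Nat 2) => Nat) 7 (fun (w : Nat) => fun (e : Nat) => e) 1))
  ~> succ (succ ((fun (φ : Nat) => fun (η : Nat) => η) 0 (elimNat (fun (v : (fun (w : Type0) => fun (e : Nat) => w) Nat 2) => Nat) 7 (fun (r : Nat) => fun (θ : Nat) => θ) 0)))
  ~> succ (succ ((fun (φ : Nat) => φ) (elimNat (fun (η : (fun (v : Type0) => fun (w : Nat) => v) Nat 2) => Nat) 7 (fun (e : Nat) => fun (r : Nat) => r) 0)))
  ~> succ (succ (elimNat (fun (φ : (fun (η : Type0) => fun (v : Nat) => η) Nat 2) => Nat) 7 (fun (w : Nat) => fun (e : Nat) => e) 0))
  ~> 9
type:
  Nat


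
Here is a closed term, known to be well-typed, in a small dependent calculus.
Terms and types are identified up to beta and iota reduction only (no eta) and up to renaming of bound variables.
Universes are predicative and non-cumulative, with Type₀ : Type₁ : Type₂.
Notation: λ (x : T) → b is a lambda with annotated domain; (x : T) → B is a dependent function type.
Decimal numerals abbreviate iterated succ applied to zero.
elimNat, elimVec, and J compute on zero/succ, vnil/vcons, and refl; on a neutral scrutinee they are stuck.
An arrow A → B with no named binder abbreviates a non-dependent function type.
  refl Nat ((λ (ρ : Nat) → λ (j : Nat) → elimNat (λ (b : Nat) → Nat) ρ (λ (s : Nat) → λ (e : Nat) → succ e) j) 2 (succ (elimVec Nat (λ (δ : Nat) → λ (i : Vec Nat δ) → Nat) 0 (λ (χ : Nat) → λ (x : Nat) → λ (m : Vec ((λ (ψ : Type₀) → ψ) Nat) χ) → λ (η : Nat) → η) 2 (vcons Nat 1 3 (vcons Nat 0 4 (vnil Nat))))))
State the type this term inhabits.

type:
  Eq Nat 3 3


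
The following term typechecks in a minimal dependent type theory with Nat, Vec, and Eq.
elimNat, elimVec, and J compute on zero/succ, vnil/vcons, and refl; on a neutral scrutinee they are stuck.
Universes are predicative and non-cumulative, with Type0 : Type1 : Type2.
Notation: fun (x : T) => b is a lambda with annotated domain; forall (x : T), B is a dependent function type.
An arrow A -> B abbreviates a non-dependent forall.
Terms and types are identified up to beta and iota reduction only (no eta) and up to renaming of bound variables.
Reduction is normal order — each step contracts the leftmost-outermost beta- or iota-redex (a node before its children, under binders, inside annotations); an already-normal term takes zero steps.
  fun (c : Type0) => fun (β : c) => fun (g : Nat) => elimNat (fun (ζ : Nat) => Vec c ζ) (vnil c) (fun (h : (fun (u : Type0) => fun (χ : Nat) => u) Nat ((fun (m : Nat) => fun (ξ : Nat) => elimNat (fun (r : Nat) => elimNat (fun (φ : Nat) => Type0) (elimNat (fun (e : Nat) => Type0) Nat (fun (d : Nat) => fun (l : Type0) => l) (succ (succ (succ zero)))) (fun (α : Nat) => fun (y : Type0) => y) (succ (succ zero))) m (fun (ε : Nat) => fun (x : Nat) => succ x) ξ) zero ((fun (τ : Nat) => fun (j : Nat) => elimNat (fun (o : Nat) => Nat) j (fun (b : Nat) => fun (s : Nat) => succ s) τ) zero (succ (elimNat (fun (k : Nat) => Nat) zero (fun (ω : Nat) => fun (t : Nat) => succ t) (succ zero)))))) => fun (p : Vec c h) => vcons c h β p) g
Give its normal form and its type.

normal form:
  fun (c : Type0) => fun (β : c) => fun (g : Nat) => elimNat (fun (ζ : Nat) => Vec c ζ) (vnil c) (fun (h : Nat) => fun (u : Vec c h) => vcons c h β u) g
the term's type:
  forall (c : Type0), c -> forall (β : Nat), Vec c β
observation: the first redex contracted is a beta-redex; the normal form is reached in 2 normal-order steps.


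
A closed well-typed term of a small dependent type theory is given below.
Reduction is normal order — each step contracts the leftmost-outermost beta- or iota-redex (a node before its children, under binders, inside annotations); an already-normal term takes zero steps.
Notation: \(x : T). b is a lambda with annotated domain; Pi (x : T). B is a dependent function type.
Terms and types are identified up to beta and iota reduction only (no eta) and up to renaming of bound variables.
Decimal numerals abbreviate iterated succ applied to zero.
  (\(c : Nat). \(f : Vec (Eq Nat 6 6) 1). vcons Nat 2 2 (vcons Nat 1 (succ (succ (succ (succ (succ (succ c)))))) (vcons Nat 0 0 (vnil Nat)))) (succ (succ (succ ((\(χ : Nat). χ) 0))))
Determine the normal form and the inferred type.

resulting normal form:
  \(c : Vec (Eq Nat 6 6) 1). vcons Nat 2 2 (vcons Nat 1 9 (vcons Nat 0 0 (vnil Nat)))
the term's type:
  Pi (c : Vec (Eq Nat 6 6) 1). Vec Nat 3
observation: the term reaches its normal form after 2 normal-order steps.


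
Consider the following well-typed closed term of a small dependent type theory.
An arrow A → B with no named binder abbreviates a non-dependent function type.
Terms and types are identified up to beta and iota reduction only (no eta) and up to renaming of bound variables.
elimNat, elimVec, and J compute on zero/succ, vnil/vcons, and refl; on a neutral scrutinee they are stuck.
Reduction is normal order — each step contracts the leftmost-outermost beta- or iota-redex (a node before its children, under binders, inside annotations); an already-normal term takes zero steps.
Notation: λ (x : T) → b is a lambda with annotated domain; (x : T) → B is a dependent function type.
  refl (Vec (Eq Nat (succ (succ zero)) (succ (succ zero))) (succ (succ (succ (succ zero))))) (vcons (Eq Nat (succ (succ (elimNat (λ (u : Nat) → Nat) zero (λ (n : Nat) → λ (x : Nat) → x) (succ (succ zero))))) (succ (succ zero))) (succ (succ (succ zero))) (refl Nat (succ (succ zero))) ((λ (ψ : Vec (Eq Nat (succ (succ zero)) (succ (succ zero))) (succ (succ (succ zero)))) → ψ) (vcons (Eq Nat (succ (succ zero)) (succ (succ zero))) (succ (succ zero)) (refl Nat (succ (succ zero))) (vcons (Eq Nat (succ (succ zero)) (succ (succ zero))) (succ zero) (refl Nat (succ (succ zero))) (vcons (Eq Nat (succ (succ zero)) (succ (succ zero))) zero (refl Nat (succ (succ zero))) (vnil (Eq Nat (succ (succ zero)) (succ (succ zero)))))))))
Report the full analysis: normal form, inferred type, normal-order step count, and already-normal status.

resulting normal form:
  refl (Vec (Eq Nat (succ (succ zero)) (succ (succ zero))) (succ (succ (succ (succ zero))))) (vcons (Eq Nat (succ (succ zero)) (succ (succ zero))) (succ (succ (succ zero))) (refl Nat (succ (succ zero))) (vcons (Eq Nat (succ (succ zero)) (succ (succ zero))) (succ (succ zero)) (refl Nat (succ (succ zero))) (vcons (Eq Nat (succ (succ zero)) (succ (succ zero))) (succ zero) (refl Nat (succ (succ zero))) (vcons (Eq Nat (succ (succ zero)) (succ (succ zero))) zero (refl Nat (succ (succ zero))) (vnil (Eq Nat (succ (succ zero)) (succ (succ zero))))))))
type:
  Eq (Vec (Eq Nat (succ (succ zero)) (succ (succ zero))) (succ (succ (succ (succ zero))))) (vcons (Eq Nat (succ (succ zero)) (succ (succ zero))) (succ (succ (succ zero))) (refl Nat (succ (succ zero))) (vcons (Eq Nat (succ (succ zero)) (succ (succ zero))) (succ (succ zero)) (refl Nat (succ (succ zero))) (vcons (Eq Nat (succ (succ zero)) (succ (succ zero))) (succ zero) (refl Nat (succ (succ zero))) (vcons (Eq Nat (succ (succ zero)) (succ (succ zero))) zero (refl Nat (succ (succ zero))) (vnil (Eq Nat (succ (succ zero)) (succ (succ zero)))))))) (vcons (Eq Nat (succ (succ zero)) (succ (succ zero))) (succ (succ (succ zero))) (refl Nat (succ (succ zero))) (vcons (Eq Nat (succ (succ zero)) (succ (succ zero))) (succ (succ zero)) (refl Nat (succ (succ zero))) (vcons (Eq Nat (succ (succ zero)) (succ (succ zero))) (succ zero) (refl Nat (succ (succ zero))) (vcons (Eq Nat (succ (succ zero)) (succ (succ zero))) zero (refl Nat (succ (succ zero))) (vnil (Eq Nat (succ (succ zero)) (succ (succ zero))))))))
reduction steps (normal order): 8
term was already normal: no
first contracted redex: an elimNat iota-redex


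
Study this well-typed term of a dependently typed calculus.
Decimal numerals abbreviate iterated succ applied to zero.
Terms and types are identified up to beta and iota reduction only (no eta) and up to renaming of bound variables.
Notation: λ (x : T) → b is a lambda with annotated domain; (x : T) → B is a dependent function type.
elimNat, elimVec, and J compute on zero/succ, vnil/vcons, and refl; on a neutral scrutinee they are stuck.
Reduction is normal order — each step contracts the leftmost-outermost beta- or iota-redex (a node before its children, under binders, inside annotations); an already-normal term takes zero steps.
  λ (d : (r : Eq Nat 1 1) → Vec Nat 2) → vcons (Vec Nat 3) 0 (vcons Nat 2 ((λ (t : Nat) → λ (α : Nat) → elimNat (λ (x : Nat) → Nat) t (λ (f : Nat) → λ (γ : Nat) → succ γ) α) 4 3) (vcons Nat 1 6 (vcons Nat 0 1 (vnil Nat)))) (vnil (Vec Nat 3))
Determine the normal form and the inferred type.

normal form:
  λ (d : (r : Eq Nat 1 1) → Vec Nat 2) → vcons (Vec Nat 3) 0 (vcons Nat 2 7 (vcons Nat 1 6 (vcons Nat 0 1 (vnil Nat)))) (vnil (Vec Nat 3))
inferred type:
  (d : (r : Eq Nat 1 1) → Vec Nat 2) → Vec (Vec Nat 3) 1


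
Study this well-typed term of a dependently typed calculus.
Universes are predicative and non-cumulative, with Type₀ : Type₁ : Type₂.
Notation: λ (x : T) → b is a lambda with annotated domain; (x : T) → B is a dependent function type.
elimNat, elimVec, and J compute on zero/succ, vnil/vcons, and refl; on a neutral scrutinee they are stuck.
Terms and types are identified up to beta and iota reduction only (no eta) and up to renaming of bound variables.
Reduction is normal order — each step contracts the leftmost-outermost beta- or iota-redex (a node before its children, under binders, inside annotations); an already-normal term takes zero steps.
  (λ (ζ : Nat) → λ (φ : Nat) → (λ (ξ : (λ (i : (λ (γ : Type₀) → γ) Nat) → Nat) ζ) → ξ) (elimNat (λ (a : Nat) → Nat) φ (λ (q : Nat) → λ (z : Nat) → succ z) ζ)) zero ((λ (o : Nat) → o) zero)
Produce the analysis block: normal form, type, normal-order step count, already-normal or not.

resulting normal form:
  zero
type:
  Nat
steps to reach normal form (normal order): 5
started in normal form: no
first redex: a beta-redex


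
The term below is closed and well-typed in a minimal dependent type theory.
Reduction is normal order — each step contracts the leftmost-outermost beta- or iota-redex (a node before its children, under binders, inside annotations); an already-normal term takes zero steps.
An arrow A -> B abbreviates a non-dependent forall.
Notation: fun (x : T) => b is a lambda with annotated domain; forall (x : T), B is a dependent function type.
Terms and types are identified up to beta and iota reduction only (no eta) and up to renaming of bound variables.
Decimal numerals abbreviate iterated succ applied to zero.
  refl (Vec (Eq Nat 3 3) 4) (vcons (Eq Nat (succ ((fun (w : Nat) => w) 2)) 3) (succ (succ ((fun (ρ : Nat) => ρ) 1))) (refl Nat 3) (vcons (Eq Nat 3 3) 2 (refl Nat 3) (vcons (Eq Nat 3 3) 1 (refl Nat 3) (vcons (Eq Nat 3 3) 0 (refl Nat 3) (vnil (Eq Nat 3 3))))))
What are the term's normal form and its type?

normal form:
  refl (Vec (Eq Nat 3 3) 4) (vcons (Eq Nat 3 3) 3 (refl Nat 3) (vcons (Eq Nat 3 3) 2 (refl Nat 3) (vcons (Eq Nat 3 3) 1 (refl Nat 3) (vcons (Eq Nat 3 3) 0 (refl Nat 3) (vnil (Eq Nat 3 3))))))
inferred type:
  Eq (Vec (Eq Nat 3 3) 4) (vcons (Eq Nat 3 3) 3 (refl Nat 3) (vcons (Eq Nat 3 3) 2 (refl Nat 3) (vcons (Eq Nat 3 3) 1 (refl Nat 3) (vcons (Eq Nat 3 3) 0 (refl Nat 3) (vnil (Eq Nat 3 3)))))) (vcons (Eq Nat 3 3) 3 (refl Nat 3) (vcons (Eq Nat 3 3) 2 (refl Nat 3) (vcons (Eq Nat 3 3) 1 (refl Nat 3) (vcons (Eq Nat 3 3) 0 (refl Nat 3) (vnil (Eq Nat 3 3))))))
observation: 2 normal-order steps separate the term from its normal form.


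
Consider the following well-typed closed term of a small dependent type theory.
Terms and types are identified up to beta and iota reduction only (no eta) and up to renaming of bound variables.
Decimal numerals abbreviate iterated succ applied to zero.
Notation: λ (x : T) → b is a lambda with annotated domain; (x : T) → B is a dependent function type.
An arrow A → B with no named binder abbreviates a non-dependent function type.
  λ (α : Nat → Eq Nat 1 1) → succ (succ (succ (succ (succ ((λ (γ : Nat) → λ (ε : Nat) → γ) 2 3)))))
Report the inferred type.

type:
  (Nat → Eq Nat 1 1) → Nat


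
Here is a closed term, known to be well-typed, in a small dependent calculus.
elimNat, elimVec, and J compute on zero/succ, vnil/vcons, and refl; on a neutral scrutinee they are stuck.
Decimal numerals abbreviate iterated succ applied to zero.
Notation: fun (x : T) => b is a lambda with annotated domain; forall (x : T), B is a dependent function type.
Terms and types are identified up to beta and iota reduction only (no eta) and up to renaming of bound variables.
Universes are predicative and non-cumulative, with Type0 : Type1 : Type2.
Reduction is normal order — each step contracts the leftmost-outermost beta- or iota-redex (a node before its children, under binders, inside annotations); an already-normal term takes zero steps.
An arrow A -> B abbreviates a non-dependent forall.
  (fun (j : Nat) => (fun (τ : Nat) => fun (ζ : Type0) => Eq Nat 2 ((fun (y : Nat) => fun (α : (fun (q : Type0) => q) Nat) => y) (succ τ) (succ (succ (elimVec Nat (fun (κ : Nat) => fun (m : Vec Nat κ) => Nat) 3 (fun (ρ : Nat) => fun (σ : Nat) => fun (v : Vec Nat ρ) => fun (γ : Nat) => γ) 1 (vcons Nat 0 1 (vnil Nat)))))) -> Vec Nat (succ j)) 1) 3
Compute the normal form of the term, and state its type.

resulting normal form:
  fun (j : Type0) => Eq Nat 2 2 -> Vec Nat 4
type:
  Type0 -> Type0


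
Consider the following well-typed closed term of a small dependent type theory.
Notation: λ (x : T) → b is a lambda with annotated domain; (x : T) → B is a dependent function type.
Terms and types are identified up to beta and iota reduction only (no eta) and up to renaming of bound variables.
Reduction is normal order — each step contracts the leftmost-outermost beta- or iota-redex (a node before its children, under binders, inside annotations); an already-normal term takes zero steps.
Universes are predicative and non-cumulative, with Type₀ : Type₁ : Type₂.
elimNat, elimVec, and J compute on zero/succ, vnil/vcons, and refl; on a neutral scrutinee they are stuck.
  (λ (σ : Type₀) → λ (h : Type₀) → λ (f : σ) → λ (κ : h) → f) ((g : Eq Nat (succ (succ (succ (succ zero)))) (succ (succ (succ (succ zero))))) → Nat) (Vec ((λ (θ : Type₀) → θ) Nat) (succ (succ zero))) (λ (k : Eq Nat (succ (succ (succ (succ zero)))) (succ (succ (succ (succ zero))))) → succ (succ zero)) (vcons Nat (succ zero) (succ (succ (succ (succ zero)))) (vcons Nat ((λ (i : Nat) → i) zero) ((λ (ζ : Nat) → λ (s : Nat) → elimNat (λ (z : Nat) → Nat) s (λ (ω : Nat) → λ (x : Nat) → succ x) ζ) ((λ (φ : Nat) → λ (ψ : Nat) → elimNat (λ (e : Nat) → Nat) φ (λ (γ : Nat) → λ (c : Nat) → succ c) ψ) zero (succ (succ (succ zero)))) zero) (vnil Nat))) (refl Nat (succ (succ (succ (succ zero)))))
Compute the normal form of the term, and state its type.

resulting normal form:
  succ (succ zero)
type:
  Nat
observation: 5 normal-order steps separate the term from its normal form.


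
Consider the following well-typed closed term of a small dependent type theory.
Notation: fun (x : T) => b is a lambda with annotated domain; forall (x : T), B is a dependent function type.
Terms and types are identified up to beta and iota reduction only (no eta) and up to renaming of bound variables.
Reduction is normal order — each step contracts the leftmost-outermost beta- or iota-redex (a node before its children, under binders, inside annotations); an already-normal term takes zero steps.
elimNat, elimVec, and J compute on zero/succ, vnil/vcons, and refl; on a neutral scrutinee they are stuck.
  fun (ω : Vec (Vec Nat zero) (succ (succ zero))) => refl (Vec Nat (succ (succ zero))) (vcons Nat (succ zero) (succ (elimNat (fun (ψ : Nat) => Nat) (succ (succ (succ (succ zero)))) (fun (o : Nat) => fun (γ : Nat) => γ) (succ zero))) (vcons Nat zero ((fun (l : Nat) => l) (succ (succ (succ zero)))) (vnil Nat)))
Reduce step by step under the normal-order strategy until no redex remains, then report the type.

reduction (normal order):
  fun (ω : Vec (Vec Nat zero) (succ (succ zero))) => refl (Vec Nat (succ (succ zero))) (vcons Nat (succ zero) (succ (elimNat (fun (ψ : Nat) => Nat) (succ (succ (succ (succ zero)))) (fun (o : Nat) => fun (γ : Nat) => γ) (succ zero))) (vcons Nat zero ((fun (l : Nat) => l) (succ (succ (succ zero)))) (vnil Nat)))
  ~> fun (ω : Vec (Vec Nat zero) (succ (succ zero))) => refl (Vec Nat (succ (succ zero))) (vcons Nat (succ zero) (succ ((fun (ψ : Nat) => fun (o : Nat) => o) zero (elimNat (fun (γ : Nat) => Nat) (succ (succ (succ (succ zero)))) (fun (l : Nat) => fun (ζ : Nat) => ζ) zero))) (vcons Nat zero ((fun (κ : Nat) => κ) (succ (succ (succ zero)))) (vnil Nat)))
  ~> fun (ω : Vec (Vec Nat zero) (succ (succ zero))) => refl (Vec Nat (succ (succ zero))) (vcons Nat (succ zero) (succ ((fun (ψ : Nat) => ψ) (elimNat (fun (o : Nat) => Nat) (succ (succ (succ (succ zero)))) (fun (γ : Nat) => fun (l : Nat) => l) zero))) (vcons Nat zero ((fun (ζ : Nat) => ζ) (succ (succ (succ zero)))) (vnil Nat)))
  ~> fun (ω : Vec (Vec Nat zero) (succ (succ zero))) => refl (Vec Nat (succ (succ zero))) (vcons Nat (succ zero) (succ (elimNat (fun (ψ : Nat) => Nat) (succ (succ (succ (succ zero)))) (fun (o : Nat) => fun (γ : Nat) => γ) zero)) (vcons Nat zero ((fun (l : Nat) => l) (succ (succ (succ zero)))) (vnil Nat)))
  ~> fun (ω : Vec (Vec Nat zero) (succ (succ zero))) => refl (Vec Nat (succ (succ zero))) (vcons Nat (succ zero) (succ (succ (succ (succ (succ zero))))) (vcons Nat zero ((fun (ψ : Nat) => ψ) (succ (succ (succ zero)))) (vnil Nat)))
  ~> fun (ω : Vec (Vec Nat zero) (succ (succ zero))) => refl (Vec Nat (succ (succ zero))) (vcons Nat (succ zero) (succ (succ (succ (succ (succ zero))))) (vcons Nat zero (succ (succ (succ zero))) (vnil Nat)))
the term's type:
  forall (ω : Vec (Vec Nat zero) (succ (succ zero))), Eq (Vec Nat (succ (succ zero))) (vcons Nat (succ zero) (succ (succ (succ (succ (succ zero))))) (vcons Nat zero (succ (succ (succ zero))) (vnil Nat))) (vcons Nat (succ zero) (succ (succ (succ (succ (succ zero))))) (vcons Nat zero (succ (succ (succ zero))) (vnil Nat)))


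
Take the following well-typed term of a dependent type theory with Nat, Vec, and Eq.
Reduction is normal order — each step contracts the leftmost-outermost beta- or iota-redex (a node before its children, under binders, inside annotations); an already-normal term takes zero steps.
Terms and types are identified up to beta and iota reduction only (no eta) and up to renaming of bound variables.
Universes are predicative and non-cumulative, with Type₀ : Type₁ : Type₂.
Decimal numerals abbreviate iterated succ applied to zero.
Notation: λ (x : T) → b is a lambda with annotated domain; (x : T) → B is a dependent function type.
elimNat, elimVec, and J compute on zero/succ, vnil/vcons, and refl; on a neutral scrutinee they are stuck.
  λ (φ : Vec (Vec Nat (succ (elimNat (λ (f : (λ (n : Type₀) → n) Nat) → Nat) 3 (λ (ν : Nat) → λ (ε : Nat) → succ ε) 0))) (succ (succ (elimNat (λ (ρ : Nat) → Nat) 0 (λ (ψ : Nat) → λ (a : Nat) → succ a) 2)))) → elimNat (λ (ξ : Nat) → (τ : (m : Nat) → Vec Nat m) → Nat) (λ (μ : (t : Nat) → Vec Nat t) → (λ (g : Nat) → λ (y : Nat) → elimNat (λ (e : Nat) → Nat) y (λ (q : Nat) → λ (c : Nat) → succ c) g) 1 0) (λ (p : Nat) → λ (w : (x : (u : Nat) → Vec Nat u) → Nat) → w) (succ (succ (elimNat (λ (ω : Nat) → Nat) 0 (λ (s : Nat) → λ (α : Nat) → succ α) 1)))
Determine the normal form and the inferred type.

resulting normal form:
  λ (φ : Vec (Vec Nat 4) 4) → λ (f : (n : Nat) → Vec Nat n) → 1
type:
  (φ : Vec (Vec Nat 4) 4) → (f : (n : Nat) → Vec Nat n) → Nat


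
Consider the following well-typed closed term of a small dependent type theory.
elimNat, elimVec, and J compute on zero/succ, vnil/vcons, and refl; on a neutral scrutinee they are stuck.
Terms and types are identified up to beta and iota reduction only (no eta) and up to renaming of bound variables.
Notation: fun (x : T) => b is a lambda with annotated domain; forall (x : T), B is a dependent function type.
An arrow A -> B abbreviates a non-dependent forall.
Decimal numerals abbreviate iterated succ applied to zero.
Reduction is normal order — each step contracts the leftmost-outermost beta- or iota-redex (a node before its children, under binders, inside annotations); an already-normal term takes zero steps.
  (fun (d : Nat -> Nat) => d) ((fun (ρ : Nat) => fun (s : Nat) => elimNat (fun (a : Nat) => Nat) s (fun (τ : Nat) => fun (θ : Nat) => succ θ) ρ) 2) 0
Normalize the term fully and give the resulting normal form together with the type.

resulting normal form:
  2
type:
  Nat
observation: reduction starts at a beta-redex, and 10 normal-order steps reach the normal form.


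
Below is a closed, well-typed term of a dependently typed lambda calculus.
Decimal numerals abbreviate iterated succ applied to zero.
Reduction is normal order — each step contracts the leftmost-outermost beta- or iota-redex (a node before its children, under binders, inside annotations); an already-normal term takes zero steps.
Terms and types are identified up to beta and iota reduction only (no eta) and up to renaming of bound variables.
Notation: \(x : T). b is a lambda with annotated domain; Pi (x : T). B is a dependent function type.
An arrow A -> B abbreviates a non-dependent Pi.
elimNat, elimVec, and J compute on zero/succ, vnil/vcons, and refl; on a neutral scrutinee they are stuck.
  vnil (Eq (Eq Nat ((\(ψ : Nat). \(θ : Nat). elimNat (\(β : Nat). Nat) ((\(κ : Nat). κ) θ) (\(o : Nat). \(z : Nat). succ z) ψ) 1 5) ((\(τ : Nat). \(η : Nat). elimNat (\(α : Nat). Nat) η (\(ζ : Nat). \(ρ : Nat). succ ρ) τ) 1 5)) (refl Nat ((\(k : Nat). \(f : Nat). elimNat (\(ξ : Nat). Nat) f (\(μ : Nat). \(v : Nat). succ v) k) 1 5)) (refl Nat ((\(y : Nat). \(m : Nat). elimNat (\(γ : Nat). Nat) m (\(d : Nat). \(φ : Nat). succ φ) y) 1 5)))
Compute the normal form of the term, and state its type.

resulting normal form:
  vnil (Eq (Eq Nat 6 6) (refl Nat 6) (refl Nat 6))
type:
  Vec (Eq (Eq Nat 6 6) (refl Nat 6) (refl Nat 6)) 0


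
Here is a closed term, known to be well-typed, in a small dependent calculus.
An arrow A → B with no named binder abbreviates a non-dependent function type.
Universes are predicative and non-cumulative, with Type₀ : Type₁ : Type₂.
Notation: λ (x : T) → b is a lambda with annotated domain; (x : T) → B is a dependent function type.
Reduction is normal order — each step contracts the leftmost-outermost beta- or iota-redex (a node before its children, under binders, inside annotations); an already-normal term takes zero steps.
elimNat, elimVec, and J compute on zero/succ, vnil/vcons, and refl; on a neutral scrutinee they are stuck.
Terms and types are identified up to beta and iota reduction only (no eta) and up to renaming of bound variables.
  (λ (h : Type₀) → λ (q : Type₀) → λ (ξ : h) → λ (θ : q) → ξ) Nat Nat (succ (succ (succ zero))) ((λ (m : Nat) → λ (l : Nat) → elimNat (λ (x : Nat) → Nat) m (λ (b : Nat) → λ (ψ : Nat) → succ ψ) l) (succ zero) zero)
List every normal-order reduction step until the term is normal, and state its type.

normal-order reduction sequence:
  (λ (h : Type₀) → λ (q : Type₀) → λ (ξ : h) → λ (θ : q) → ξ) Nat Nat (succ (succ (succ zero))) ((λ (m : Nat) → λ (l : Nat) → elimNat (λ (x : Nat) → Nat) m (λ (b : Nat) → λ (ψ : Nat) → succ ψ) l) (succ zero) zero)
  ~> (λ (h : Type₀) → λ (q : Nat) → λ (ξ : h) → q) Nat (succ (succ (succ zero))) ((λ (θ : Nat) → λ (m : Nat) → elimNat (λ (l : Nat) → Nat) θ (λ (x : Nat) → λ (b : Nat) → succ b) m) (succ zero) zero)
  ~> (λ (h : Nat) → λ (q : Nat) → h) (succ (succ (succ zero))) ((λ (ξ : Nat) → λ (θ : Nat) → elimNat (λ (m : Nat) → Nat) ξ (λ (l : Nat) → λ (x : Nat) → succ x) θ) (succ zero) zero)
  ~> (λ (h : Nat) → succ (succ (succ zero))) ((λ (q : Nat) → λ (ξ : Nat) → elimNat (λ (θ : Nat) → Nat) q (λ (m : Nat) → λ (l : Nat) → succ l) ξ) (succ zero) zero)
  ~> succ (succ (succ zero))
inferred type:
  Nat


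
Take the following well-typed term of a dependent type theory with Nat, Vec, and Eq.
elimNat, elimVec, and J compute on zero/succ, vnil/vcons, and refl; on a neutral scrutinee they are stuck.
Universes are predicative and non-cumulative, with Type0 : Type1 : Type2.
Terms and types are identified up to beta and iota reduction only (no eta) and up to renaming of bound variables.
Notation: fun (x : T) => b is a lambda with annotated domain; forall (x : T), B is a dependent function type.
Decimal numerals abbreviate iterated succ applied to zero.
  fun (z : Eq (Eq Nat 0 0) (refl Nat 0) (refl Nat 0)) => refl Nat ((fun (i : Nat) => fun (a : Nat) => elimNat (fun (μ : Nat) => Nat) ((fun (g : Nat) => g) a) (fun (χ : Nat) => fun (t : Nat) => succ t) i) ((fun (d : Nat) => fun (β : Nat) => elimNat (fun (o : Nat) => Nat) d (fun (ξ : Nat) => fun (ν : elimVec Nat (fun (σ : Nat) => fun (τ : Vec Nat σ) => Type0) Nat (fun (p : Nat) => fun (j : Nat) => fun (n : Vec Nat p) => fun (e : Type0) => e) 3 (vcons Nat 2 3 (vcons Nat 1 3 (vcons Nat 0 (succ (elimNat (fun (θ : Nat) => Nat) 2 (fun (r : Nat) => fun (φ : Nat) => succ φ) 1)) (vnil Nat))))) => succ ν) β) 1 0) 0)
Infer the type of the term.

the term's type:
  forall (z : Eq (Eq Nat 0 0) (refl Nat 0) (refl Nat 0)), Eq Nat 1 1


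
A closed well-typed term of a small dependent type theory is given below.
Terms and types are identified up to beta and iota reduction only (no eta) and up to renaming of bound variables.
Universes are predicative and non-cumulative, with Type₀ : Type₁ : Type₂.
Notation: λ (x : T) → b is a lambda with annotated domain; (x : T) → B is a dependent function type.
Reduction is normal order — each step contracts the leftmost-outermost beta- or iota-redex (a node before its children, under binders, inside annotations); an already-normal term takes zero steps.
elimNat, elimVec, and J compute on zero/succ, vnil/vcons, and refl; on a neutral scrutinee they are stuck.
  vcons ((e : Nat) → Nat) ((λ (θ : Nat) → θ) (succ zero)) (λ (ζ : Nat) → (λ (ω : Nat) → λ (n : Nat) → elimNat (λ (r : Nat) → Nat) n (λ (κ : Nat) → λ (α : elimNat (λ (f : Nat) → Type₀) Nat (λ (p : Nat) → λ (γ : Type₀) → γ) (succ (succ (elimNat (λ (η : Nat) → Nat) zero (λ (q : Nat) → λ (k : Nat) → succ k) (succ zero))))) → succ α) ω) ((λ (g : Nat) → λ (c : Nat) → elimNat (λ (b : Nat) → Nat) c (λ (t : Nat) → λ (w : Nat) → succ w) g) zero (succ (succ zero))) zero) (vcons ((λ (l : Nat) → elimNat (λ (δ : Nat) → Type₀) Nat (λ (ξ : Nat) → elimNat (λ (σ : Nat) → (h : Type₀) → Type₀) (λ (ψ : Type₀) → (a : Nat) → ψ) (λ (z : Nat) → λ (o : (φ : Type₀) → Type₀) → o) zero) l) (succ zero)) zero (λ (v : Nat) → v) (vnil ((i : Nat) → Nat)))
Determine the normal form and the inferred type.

reduced normal form:
  vcons ((e : Nat) → Nat) (succ zero) (λ (θ : Nat) → succ (succ zero)) (vcons ((ζ : Nat) → Nat) zero (λ (ω : Nat) → ω) (vnil ((n : Nat) → Nat)))
the term's type:
  Vec ((e : Nat) → Nat) (succ (succ zero))


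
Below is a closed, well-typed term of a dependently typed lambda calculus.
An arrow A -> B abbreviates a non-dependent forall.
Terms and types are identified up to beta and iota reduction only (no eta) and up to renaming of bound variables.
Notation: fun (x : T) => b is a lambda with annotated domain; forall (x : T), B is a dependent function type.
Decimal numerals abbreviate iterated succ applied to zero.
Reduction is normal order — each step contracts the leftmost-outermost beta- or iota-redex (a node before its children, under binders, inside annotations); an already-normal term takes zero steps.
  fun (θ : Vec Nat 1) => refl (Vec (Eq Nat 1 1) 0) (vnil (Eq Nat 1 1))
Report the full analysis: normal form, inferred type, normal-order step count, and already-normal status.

normal form:
  fun (θ : Vec Nat 1) => refl (Vec (Eq Nat 1 1) 0) (vnil (Eq Nat 1 1))
type:
  Vec Nat 1 -> Eq (Vec (Eq Nat 1 1) 0) (vnil (Eq Nat 1 1)) (vnil (Eq Nat 1 1))
normal-order step count: 0
already normal: yes


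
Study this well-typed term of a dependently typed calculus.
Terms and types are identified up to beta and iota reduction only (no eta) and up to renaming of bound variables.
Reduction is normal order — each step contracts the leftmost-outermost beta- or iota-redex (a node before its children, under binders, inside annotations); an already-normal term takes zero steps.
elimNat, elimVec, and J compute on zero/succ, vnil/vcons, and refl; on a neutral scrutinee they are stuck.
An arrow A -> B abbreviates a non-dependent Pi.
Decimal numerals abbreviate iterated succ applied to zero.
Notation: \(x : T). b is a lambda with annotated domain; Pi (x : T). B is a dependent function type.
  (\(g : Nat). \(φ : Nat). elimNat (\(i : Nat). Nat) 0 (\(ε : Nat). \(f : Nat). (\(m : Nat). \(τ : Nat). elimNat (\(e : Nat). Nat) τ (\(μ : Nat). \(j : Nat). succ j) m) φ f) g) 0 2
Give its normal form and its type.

reduced normal form:
  0
inferred type:
  Nat
observation: the leftmost-outermost redex is a beta-redex, and normalization takes 3 steps.


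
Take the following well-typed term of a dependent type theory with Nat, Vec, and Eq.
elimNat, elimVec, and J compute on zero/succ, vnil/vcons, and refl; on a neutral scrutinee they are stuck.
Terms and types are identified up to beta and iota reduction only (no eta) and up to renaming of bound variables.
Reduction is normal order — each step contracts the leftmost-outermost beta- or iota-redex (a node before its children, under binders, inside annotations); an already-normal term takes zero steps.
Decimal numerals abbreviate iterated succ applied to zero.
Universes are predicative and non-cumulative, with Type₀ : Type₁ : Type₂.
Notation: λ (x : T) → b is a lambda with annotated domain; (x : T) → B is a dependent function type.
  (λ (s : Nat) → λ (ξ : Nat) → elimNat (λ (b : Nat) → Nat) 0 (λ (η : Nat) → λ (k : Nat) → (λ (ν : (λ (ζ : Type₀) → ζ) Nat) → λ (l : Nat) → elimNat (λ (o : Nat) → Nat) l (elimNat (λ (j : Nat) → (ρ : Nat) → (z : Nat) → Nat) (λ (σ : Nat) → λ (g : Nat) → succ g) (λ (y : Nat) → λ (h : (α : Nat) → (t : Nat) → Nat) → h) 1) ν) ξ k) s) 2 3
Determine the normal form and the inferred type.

normal form:
  6
the term's type:
  Nat
observation: 57 normal-order steps normalize the term, beginning with a beta-redex.


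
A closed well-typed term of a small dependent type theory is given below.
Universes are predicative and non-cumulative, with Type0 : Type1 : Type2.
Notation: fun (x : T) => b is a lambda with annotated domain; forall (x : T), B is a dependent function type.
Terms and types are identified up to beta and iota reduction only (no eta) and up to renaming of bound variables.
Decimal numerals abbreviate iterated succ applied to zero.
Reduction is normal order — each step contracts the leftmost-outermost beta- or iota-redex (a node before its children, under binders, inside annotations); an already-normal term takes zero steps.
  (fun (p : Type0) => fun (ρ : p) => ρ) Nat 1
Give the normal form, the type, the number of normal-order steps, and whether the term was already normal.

normal form:
  1
inferred type:
  Nat
reduction steps (normal order): 2
already normal: no
first contracted redex: a beta-redex


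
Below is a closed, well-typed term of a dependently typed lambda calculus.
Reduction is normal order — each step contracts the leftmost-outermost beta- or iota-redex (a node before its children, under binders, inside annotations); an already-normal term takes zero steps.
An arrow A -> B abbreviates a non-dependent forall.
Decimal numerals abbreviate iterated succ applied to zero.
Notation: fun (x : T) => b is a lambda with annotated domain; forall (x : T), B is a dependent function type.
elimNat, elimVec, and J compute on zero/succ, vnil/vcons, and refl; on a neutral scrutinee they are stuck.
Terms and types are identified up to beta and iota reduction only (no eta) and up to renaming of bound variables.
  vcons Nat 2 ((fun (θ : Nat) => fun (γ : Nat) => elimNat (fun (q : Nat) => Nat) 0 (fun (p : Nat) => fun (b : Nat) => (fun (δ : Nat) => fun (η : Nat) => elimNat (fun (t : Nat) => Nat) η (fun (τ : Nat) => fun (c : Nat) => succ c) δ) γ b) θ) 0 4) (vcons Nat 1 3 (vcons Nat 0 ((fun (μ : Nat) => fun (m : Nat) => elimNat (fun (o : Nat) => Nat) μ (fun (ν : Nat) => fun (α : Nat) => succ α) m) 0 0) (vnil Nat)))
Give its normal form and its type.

resulting normal form:
  vcons Nat 2 0 (vcons Nat 1 3 (vcons Nat 0 0 (vnil Nat)))
inferred type:
  Vec Nat 3
observation: the leftmost-outermost redex is a beta-redex, and normalization takes 6 steps.


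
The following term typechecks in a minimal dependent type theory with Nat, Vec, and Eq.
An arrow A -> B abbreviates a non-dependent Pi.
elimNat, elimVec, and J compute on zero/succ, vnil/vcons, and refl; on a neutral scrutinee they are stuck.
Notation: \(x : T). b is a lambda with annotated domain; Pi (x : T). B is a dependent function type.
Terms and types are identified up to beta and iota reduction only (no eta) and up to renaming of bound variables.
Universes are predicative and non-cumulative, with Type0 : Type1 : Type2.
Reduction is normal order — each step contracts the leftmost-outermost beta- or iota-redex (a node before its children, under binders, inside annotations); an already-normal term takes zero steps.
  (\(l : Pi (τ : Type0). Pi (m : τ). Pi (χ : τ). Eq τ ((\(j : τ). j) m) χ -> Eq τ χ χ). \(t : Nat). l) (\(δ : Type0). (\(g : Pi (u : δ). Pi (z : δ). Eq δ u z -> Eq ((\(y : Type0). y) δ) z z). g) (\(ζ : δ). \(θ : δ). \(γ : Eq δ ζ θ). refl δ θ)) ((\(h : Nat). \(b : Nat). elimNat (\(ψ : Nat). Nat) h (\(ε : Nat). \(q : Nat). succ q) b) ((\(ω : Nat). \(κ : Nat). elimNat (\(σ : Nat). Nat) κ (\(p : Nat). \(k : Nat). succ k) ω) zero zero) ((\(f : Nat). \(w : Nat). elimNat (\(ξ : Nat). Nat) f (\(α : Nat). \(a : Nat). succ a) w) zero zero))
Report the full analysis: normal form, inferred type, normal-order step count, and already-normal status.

reduced normal form:
  \(l : Type0). \(τ : l). \(m : l). \(χ : Eq l τ m). refl l m
the term's type:
  Pi (l : Type0). Pi (τ : l). Pi (m : l). Eq l τ m -> Eq l m m
reduction steps (normal order): 3
started in normal form: no
first redex: a beta-redex
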